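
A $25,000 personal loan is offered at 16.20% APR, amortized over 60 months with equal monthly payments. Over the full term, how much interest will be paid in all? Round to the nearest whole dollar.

$11,637

Monthly rate = 16.2%/12 = 0.0135000; payment = 25,000 × 0.0135000 / (1 − (1+0.0135000)^−60) = $610.61.
Total paid = 60 × $610.61 = $36,636.60; interest = $36,636.60 − $25,000 = $11,636.60.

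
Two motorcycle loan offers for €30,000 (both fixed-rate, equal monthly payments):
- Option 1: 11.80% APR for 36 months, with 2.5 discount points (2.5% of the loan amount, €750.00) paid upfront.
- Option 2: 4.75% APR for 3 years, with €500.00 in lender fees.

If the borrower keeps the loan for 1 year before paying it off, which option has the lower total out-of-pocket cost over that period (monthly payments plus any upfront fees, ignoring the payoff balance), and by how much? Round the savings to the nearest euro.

Option 1: at 11.80% the monthly rate is 0.0098333, so the payment is 30,000 × 0.0098333 / (1 − 1.0098333^−36) = €993.57.
Option 2: at 4.75% the monthly rate is 0.0039583, so the payment is 30,000 × 0.0039583 / (1 − 1.0039583^−36) = €895.76.
Over 12 months: Option 1 costs 12 × €993.57 + €750.00 = €12,672.84; Option 2 costs 12 × €895.76 + €500.00 = €11,249.12.
Option 2 is cheaper by €12,672.84 − €11,249.12 = €1,423.72.

Option 2 by €1,424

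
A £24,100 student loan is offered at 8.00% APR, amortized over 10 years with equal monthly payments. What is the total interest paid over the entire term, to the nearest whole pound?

Monthly rate = 8%/12 = 0.0066667; payment = 24,100 × 0.0066667 / (1 − (1+0.0066667)^−120) = £292.40.
Total paid = 120 × £292.40 = £35,088.00; interest = £35,088.00 − £24,100 = £10,988.00.

£10,988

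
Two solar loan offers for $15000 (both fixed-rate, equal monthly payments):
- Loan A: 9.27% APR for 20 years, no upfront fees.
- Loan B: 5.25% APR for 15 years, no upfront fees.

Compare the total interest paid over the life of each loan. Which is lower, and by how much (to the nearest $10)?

Loan A: monthly rate = 9.27%/12 = 0.0077250; payment = 15,000 × 0.0077250 / (1 − (1+0.0077250)^−240) = $137.57.
Total interest on Loan A = 240 × $137.57 − $15,000 = $18,016.80.
Loan B: at 5.25% the monthly rate is 0.0043750, so the payment is 15,000 × 0.0043750 / (1 − 1.0043750^−180) = $120.58.
Total interest on Loan B = 180 × $120.58 − $15,000 = $6,704.40.
Loan B is lower by $11,312.40.

Loan B by $11,310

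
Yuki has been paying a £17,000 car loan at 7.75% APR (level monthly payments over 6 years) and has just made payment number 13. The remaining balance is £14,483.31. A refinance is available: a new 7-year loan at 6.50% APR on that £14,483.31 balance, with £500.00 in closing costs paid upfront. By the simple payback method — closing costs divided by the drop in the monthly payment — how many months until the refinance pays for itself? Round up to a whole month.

Current payment = 17,000 × 7.75%/12 / (1 − (1+0.0064583)^−72) = £295.99.
Refinanced payment = 14,483.31 × 0.0054167 / (1 − (1+0.0054167)^−84) = £215.07.
Monthly savings = £295.99 − £215.07 = £80.92.
Break-even = £500.00 / £80.92 = 6.18 → 7 months.

7 months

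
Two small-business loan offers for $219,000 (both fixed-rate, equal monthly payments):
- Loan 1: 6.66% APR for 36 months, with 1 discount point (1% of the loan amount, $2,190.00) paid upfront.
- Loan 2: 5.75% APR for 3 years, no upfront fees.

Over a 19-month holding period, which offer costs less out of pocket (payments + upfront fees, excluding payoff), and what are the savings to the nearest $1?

Loan 2 by $3,909

Loan 1: monthly rate = 6.66%/12 = 0.0055500; payment = 219,000 × 0.0055500 / (1 − (1+0.0055500)^−36) = $6,728.09.
Loan 2: at 5.75% the monthly rate is 0.0047917, so the payment is 219,000 × 0.0047917 / (1 − 1.0047917^−36) = $6,637.63.
Over 19 months: Loan 1 costs 19 × $6,728.09 + $2,190.00 = $130,023.71; Loan 2 costs 19 × $6,637.63 = $126,114.97.
Loan 2 is cheaper by $130,023.71 − $126,114.97 = $3,908.74.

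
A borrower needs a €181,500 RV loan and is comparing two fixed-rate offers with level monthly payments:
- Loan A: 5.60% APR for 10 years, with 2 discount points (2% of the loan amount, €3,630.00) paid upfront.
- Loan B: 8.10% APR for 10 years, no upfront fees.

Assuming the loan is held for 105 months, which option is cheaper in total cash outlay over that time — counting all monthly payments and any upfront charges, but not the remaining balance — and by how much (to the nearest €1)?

Loan A by €20,829

Loan A: at 5.60% the monthly rate is 0.0046667, so the payment is 181,500 × 0.0046667 / (1 − 1.0046667^−120) = €1,978.76.
Loan B: at 8.10% the monthly rate is 0.0067500, so the payment is 181,500 × 0.0067500 / (1 − 1.0067500^−120) = €2,211.70.
Over 105 months: Loan A costs 105 × €1,978.76 + €3,630.00 = €211,399.80; Loan B costs 105 × €2,211.70 = €232,228.50.
Loan A is cheaper by €232,228.50 − €211,399.80 = €20,828.70.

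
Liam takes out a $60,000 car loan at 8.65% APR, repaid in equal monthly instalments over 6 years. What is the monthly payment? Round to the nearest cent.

$1,071.14

Monthly rate = 8.65%/12 = 0.0072083; payment = 60,000 × 0.0072083 / (1 − (1+0.0072083)^−72) = $1,071.14.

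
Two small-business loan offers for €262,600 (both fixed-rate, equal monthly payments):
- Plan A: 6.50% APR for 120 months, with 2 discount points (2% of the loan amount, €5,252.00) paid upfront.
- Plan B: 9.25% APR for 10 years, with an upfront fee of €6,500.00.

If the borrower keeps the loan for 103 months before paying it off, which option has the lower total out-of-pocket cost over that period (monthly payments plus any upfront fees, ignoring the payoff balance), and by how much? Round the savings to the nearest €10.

Plan A: monthly rate = 6.5%/12 = 0.0054167; payment = 262,600 × 0.0054167 / (1 − (1+0.0054167)^−120) = €2,981.77.
Plan B: monthly rate = 9.25%/12 = 0.0077083; payment = 262,600 × 0.0077083 / (1 − (1+0.0077083)^−120) = €3,362.14.
Over 103 months: Plan A costs 103 × €2,981.77 + €5,252.00 = €312,374.31; Plan B costs 103 × €3,362.14 + €6,500.00 = €352,800.42.
Plan A is cheaper by €352,800.42 − €312,374.31 = €40,426.11.

Plan A by €40,430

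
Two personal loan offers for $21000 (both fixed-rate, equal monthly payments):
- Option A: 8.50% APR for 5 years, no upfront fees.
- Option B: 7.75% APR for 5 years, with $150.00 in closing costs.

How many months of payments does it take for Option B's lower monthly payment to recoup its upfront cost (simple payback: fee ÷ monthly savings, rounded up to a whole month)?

20 months

Option A: monthly rate = 8.5%/12 = 0.0070833; payment = 21,000 × 0.0070833 / (1 − (1+0.0070833)^−60) = $430.85.
Option B: at 7.75% the monthly rate is 0.0064583, so the payment is 21,000 × 0.0064583 / (1 − 1.0064583^−60) = $423.30.
Monthly savings = $430.85 − $423.30 = $7.55.
Break-even = $150.00 / $7.55 = 19.87 → 20 months.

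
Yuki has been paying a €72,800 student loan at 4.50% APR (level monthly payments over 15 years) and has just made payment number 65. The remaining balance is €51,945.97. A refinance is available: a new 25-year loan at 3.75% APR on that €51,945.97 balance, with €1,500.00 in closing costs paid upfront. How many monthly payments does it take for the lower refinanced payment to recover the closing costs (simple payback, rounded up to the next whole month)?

Current payment = 72,800 × 4.5%/12 / (1 − (1+0.0037500)^−180) = €556.92.
Refinanced payment = 51,945.97 × 0.0031250 / (1 − (1+0.0031250)^−300) = €267.07.
Monthly savings = €556.92 − €267.07 = €289.85.
Break-even = €1,500.00 / €289.85 = 5.18 → 6 months.

6 months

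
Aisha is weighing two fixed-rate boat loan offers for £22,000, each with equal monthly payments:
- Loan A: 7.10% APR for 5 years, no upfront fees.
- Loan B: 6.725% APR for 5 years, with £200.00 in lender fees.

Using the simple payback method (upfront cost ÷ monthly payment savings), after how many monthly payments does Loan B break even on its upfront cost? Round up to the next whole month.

52 months

Loan A: monthly rate = 7.1%/12 = 0.0059167; payment = 22,000 × 0.0059167 / (1 − (1+0.0059167)^−60) = £436.67.
Loan B: at 6.725% the monthly rate is 0.0056042, so the payment is 22,000 × 0.0056042 / (1 − 1.0056042^−60) = £432.78.
Monthly savings = £436.67 − £432.78 = £3.89.
Break-even = £200.00 / £3.89 = 51.41 → 52 months.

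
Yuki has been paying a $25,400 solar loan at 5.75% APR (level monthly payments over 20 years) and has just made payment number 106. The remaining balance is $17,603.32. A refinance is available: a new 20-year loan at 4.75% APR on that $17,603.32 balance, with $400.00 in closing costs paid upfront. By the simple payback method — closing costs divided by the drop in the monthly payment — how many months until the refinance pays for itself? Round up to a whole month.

7 months

Current payment = 25,400 × 5.75%/12 / (1 − (1+0.0047917)^−240) = $178.33.
Refinanced payment = 17,603.32 × 0.0039583 / (1 − (1+0.0039583)^−240) = $113.76.
Monthly savings = $178.33 − $113.76 = $64.57.
Break-even = $400.00 / $64.57 = 6.19 → 7 months.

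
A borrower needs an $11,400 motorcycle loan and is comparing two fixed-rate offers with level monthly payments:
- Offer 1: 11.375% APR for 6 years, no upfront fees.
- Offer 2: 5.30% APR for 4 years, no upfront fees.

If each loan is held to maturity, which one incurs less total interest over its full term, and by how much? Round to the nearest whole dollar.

Offer 2 by $3,105

Offer 1: at 11.375% the monthly rate is 0.0094792, so the payment is 11,400 × 0.0094792 / (1 − 1.0094792^−72) = $219.18.
Total interest on Offer 1 = 72 × $219.18 − $11,400 = $4,380.96.
Offer 2: monthly rate = 5.3%/12 = 0.0044167; payment = 11,400 × 0.0044167 / (1 − (1+0.0044167)^−48) = $264.09.
Total interest on Offer 2 = 48 × $264.09 − $11,400 = $1,276.32.
Offer 2 is lower by $3,104.64.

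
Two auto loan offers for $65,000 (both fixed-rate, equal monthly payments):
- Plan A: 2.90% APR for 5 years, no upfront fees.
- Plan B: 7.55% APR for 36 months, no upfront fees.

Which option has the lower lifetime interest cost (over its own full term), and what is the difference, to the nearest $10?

Plan A: monthly rate = 2.9%/12 = 0.0024167; payment = 65,000 × 0.0024167 / (1 − (1+0.0024167)^−60) = $1,165.08.
Total interest on Plan A = 60 × $1,165.08 − $65,000 = $4,904.80.
Plan B: at 7.55% the monthly rate is 0.0062917, so the payment is 65,000 × 0.0062917 / (1 − 1.0062917^−36) = $2,023.40.
Total interest on Plan B = 36 × $2,023.40 − $65,000 = $7,842.40.
Plan A is lower by $2,937.60.

Plan A by $2,940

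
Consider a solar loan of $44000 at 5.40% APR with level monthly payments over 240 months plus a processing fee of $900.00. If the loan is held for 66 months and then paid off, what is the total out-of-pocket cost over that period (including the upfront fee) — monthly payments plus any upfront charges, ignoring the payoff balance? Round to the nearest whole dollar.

Monthly rate = 5.4%/12 = 0.0045000; payment = 44,000 × 0.0045000 / (1 − (1+0.0045000)^−240) = $300.19.
Total outlay = 66 × $300.19 + $900.00 = $20,712.54.

$20,713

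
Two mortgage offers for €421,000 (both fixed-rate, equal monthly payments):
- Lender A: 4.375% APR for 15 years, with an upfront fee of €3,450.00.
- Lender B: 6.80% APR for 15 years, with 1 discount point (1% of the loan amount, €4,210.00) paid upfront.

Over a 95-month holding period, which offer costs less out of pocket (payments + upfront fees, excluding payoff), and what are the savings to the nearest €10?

Lender A by €52,380

Lender A: monthly rate = 4.375%/12 = 0.0036458; payment = 421,000 × 0.0036458 / (1 − (1+0.0036458)^−180) = €3,193.79.
Lender B: monthly rate = 6.8%/12 = 0.0056667; payment = 421,000 × 0.0056667 / (1 − (1+0.0056667)^−180) = €3,737.15.
Over 95 months: Lender A costs 95 × €3,193.79 + €3,450.00 = €306,860.05; Lender B costs 95 × €3,737.15 + €4,210.00 = €359,239.25.
Lender A is cheaper by €359,239.25 − €306,860.05 = €52,379.20.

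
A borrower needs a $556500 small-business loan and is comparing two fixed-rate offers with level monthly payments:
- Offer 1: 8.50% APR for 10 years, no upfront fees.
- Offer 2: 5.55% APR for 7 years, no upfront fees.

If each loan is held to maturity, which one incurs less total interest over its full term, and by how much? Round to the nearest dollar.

Offer 1: at 8.50% the monthly rate is 0.0070833, so the payment is 556,500 × 0.0070833 / (1 − 1.0070833^−120) = $6,899.80.
Total interest on Offer 1 = 120 × $6,899.80 − $556,500 = $271,476.00.
Offer 2: at 5.55% the monthly rate is 0.0046250, so the payment is 556,500 × 0.0046250 / (1 − 1.0046250^−84) = $8,010.14.
Total interest on Offer 2 = 84 × $8,010.14 − $556,500 = $116,351.76.
Offer 2 is lower by $155,124.24.

Offer 2 by $155,124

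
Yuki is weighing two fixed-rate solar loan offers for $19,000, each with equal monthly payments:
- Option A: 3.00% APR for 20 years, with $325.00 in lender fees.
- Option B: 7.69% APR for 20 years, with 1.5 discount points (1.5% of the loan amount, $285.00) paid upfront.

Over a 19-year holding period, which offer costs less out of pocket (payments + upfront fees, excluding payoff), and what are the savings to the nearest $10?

Option A by $11,340

Option A: at 3.00% the monthly rate is 0.0025000, so the payment is 19,000 × 0.0025000 / (1 − 1.0025000^−240) = $105.37.
Option B: monthly rate = 7.69%/12 = 0.0064083; payment = 19,000 × 0.0064083 / (1 − (1+0.0064083)^−240) = $155.28.
Over 228 months: Option A costs 228 × $105.37 + $325.00 = $24,349.36; Option B costs 228 × $155.28 + $285.00 = $35,688.84.
Option A is cheaper by $35,688.84 − $24,349.36 = $11,339.48.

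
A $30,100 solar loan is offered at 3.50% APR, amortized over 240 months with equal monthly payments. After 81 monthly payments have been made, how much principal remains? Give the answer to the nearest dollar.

With monthly rate i = 3.5%/12 = 0.0029167, the balance after k of n payments is P · [(1+i)^n − (1+i)^k] / [(1+i)^n − 1].
(1+0.0029167)^240 = 2.01170203 and (1+0.0029167)^81 = 1.26605547, so the balance is 30,100 × (2.01170203 − 1.26605547) / (2.01170203 − 1) = $22,184.36.

$22,184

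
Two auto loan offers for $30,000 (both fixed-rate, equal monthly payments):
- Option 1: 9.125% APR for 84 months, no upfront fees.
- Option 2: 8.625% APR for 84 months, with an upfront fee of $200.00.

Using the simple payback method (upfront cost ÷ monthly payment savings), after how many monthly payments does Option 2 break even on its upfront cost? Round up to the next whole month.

Option 1: monthly rate = 9.125%/12 = 0.0076042; payment = 30,000 × 0.0076042 / (1 − (1+0.0076042)^−84) = $484.58.
Option 2: monthly rate = 8.625%/12 = 0.0071875; payment = 30,000 × 0.0071875 / (1 − (1+0.0071875)^−84) = $476.98.
Monthly savings = $484.58 − $476.98 = $7.60.
Break-even = $200.00 / $7.60 = 26.32 → 27 months.

27 months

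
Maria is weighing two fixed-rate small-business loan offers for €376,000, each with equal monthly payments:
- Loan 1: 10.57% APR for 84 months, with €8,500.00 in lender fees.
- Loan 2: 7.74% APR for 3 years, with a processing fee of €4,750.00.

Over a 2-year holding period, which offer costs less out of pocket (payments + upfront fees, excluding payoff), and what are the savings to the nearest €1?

Loan 1 by €125,468

Loan 1: at 10.57% the monthly rate is 0.0088083, so the payment is 376,000 × 0.0088083 / (1 − 1.0088083^−84) = €6,353.34.
Loan 2: at 7.74% the monthly rate is 0.0064500, so the payment is 376,000 × 0.0064500 / (1 − 1.0064500^−36) = €11,737.43.
Over 24 months: Loan 1 costs 24 × €6,353.34 + €8,500.00 = €160,980.16; Loan 2 costs 24 × €11,737.43 + €4,750.00 = €286,448.32.
Loan 1 is cheaper by €286,448.32 − €160,980.16 = €125,468.16.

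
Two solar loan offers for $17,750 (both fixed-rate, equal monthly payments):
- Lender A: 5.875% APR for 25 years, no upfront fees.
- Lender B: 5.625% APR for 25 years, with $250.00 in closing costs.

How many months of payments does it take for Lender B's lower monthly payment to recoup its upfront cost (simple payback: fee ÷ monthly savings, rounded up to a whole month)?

94 months

Lender A: at 5.875% the monthly rate is 0.0048958, so the payment is 17,750 × 0.0048958 / (1 − 1.0048958^−300) = $113.01.
Lender B: at 5.625% the monthly rate is 0.0046875, so the payment is 17,750 × 0.0046875 / (1 − 1.0046875^−300) = $110.33.
Monthly savings = $113.01 − $110.33 = $2.68.
Break-even = $250.00 / $2.68 = 93.28 → 94 months.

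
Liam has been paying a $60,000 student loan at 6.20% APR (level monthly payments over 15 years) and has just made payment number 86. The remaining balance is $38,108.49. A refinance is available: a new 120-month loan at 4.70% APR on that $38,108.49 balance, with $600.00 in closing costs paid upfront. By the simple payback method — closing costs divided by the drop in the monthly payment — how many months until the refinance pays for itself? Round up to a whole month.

6 months

Current payment = 60,000 × 6.2%/12 / (1 − (1+0.0051667)^−180) = $512.82.
Refinanced payment = 38,108.49 × 0.0039167 / (1 − (1+0.0039167)^−120) = $398.63.
Monthly savings = $512.82 − $398.63 = $114.19.
Break-even = $600.00 / $114.19 = 5.25 → 6 months.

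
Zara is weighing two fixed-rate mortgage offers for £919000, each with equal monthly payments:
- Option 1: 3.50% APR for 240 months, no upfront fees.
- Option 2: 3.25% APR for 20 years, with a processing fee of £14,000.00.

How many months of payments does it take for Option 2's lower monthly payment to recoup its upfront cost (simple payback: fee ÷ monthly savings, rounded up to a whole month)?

Option 1: monthly rate = 3.5%/12 = 0.0029167; payment = 919,000 × 0.0029167 / (1 − (1+0.0029167)^−240) = £5,329.83.
Option 2: at 3.25% the monthly rate is 0.0027083, so the payment is 919,000 × 0.0027083 / (1 − 1.0027083^−240) = £5,212.53.
Monthly savings = £5,329.83 − £5,212.53 = £117.30.
Break-even = £14,000.00 / £117.30 = 119.35 → 120 months.

120 months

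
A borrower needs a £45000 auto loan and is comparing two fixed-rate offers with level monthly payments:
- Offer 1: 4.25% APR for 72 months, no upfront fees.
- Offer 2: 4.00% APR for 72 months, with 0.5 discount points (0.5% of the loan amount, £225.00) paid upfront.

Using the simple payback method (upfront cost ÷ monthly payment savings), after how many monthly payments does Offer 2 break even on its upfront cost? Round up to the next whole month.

Offer 1: at 4.25% the monthly rate is 0.0035417, so the payment is 45,000 × 0.0035417 / (1 − 1.0035417^−72) = £709.17.
Offer 2: monthly rate = 4%/12 = 0.0033333; payment = 45,000 × 0.0033333 / (1 − (1+0.0033333)^−72) = £704.03.
Monthly savings = £709.17 − £704.03 = £5.14.
Break-even = £225.00 / £5.14 = 43.77 → 44 months.

44 months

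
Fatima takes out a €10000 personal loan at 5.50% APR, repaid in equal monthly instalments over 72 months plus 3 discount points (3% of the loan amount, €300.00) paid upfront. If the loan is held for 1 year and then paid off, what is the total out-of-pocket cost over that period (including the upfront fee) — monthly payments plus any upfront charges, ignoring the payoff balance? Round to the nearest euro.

€2,261

Monthly rate = 5.5%/12 = 0.0045833; payment = 10,000 × 0.0045833 / (1 − (1+0.0045833)^−72) = €163.38.
Total outlay = 12 × €163.38 + €300.00 = €2,260.56.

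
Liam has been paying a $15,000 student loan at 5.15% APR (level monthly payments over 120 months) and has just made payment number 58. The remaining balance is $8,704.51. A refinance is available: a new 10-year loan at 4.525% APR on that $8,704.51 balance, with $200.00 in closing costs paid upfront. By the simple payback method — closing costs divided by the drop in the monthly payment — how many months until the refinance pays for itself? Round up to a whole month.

Current payment = 15,000 × 5.15%/12 / (1 − (1+0.0042917)^−120) = $160.20.
Refinanced payment = 8,704.51 × 0.0037708 / (1 − (1+0.0037708)^−120) = $90.32.
Monthly savings = $160.20 − $90.32 = $69.88.
Break-even = $200.00 / $69.88 = 2.86 → 3 months.

3 months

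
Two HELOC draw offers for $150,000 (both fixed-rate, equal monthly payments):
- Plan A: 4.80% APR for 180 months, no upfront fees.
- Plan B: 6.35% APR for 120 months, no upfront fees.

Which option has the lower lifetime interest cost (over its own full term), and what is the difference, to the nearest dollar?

Plan B by $7,697

Plan A: at 4.80% the monthly rate is 0.0040000, so the payment is 150,000 × 0.0040000 / (1 − 1.0040000^−180) = $1,170.62.
Total interest on Plan A = 180 × $1,170.62 − $150,000 = $60,711.60.
Plan B: at 6.35% the monthly rate is 0.0052917, so the payment is 150,000 × 0.0052917 / (1 − 1.0052917^−120) = $1,691.79.
Total interest on Plan B = 120 × $1,691.79 − $150,000 = $53,014.80.
Plan B is lower by $7,696.80.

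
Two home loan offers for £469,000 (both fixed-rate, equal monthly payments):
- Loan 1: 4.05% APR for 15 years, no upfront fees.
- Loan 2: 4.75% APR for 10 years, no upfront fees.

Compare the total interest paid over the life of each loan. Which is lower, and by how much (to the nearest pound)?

Loan 1: at 4.05% the monthly rate is 0.0033750, so the payment is 469,000 × 0.0033750 / (1 − 1.0033750^−180) = £3,480.90.
Total interest on Loan 1 = 180 × £3,480.90 − £469,000 = £157,562.00.
Loan 2: monthly rate = 4.75%/12 = 0.0039583; payment = 469,000 × 0.0039583 / (1 − (1+0.0039583)^−120) = £4,917.36.
Total interest on Loan 2 = 120 × £4,917.36 − £469,000 = £121,083.20.
Loan 2 is lower by £36,478.80.

Loan 2 by £36,479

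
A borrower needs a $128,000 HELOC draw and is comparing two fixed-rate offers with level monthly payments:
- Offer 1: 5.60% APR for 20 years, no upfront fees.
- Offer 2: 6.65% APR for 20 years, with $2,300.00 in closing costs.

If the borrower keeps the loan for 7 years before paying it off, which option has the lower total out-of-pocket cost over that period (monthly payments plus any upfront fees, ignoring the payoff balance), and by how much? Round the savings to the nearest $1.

Offer 1 by $8,846

Offer 1: at 5.60% the monthly rate is 0.0046667, so the payment is 128,000 × 0.0046667 / (1 − 1.0046667^−240) = $887.74.
Offer 2: monthly rate = 6.65%/12 = 0.0055417; payment = 128,000 × 0.0055417 / (1 − (1+0.0055417)^−240) = $965.67.
Over 84 months: Offer 1 costs 84 × $887.74 = $74,570.16; Offer 2 costs 84 × $965.67 + $2,300.00 = $83,416.28.
Offer 1 is cheaper by $83,416.28 − $74,570.16 = $8,846.12.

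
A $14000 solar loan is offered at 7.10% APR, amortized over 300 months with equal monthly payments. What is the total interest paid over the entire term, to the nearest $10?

$15,950

Monthly rate = 7.1%/12 = 0.0059167; payment = 14,000 × 0.0059167 / (1 − (1+0.0059167)^−300) = $99.84.
Total paid = 300 × $99.84 = $29,952.00; interest = $29,952.00 − $14,000 = $15,952.00.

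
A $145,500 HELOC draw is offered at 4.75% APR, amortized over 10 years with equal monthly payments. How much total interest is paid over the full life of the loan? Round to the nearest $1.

At 4.75% the monthly rate is 0.0039583, so the payment is 145,500 × 0.0039583 / (1 − 1.0039583^−120) = $1,525.53.
Total paid = 120 × $1,525.53 = $183,063.60; interest = $183,063.60 − $145,500 = $37,563.60.

$37,564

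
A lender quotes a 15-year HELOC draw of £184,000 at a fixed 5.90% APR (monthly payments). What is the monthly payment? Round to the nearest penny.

£1,542.77

Monthly rate = 5.9%/12 = 0.0049167; payment = 184,000 × 0.0049167 / (1 − (1+0.0049167)^−180) = £1,542.77.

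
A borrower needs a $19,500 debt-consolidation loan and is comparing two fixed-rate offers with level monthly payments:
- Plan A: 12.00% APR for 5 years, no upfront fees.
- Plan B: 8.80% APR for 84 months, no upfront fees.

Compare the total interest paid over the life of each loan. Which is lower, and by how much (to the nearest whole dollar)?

Plan A by $162

Plan A: monthly rate = 12%/12 = 0.0100000; payment = 19,500 × 0.0100000 / (1 − (1+0.0100000)^−60) = $433.77.
Total interest on Plan A = 60 × $433.77 − $19,500 = $6,526.20.
Plan B: at 8.80% the monthly rate is 0.0073333, so the payment is 19,500 × 0.0073333 / (1 − 1.0073333^−84) = $311.76.
Total interest on Plan B = 84 × $311.76 − $19,500 = $6,687.84.
Plan A is lower by $161.64.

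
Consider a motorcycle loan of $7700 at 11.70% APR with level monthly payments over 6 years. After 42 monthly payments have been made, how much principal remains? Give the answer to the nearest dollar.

With monthly rate i = 11.7%/12 = 0.0097500, the balance after k of n payments is P · [(1+i)^n − (1+i)^k] / [(1+i)^n − 1].
(1+0.0097500)^72 = 2.01093509 and (1+0.0097500)^42 = 1.50308035, so the balance is 7,700 × (2.01093509 − 1.50308035) / (2.01093509 − 1) = $3,868.18.

$3,868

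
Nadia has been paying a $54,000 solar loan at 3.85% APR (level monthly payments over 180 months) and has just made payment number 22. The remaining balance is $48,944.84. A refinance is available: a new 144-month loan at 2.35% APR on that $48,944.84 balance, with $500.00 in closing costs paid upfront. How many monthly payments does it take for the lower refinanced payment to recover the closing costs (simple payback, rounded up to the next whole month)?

Current payment = 54,000 × 3.85%/12 / (1 − (1+0.0032083)^−180) = $395.38.
Refinanced payment = 48,944.84 × 0.0019583 / (1 − (1+0.0019583)^−144) = $390.40.
Monthly savings = $395.38 − $390.40 = $4.98.
Break-even = $500.00 / $4.98 = 100.40 → 101 months.

101 months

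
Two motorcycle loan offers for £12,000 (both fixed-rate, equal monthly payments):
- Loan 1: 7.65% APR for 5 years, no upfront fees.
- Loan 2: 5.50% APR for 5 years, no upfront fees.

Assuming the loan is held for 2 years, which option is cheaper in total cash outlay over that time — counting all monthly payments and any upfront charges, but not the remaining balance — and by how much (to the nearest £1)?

Loan 2 by £290

Loan 1: monthly rate = 7.65%/12 = 0.0063750; payment = 12,000 × 0.0063750 / (1 − (1+0.0063750)^−60) = £241.31.
Loan 2: monthly rate = 5.5%/12 = 0.0045833; payment = 12,000 × 0.0045833 / (1 − (1+0.0045833)^−60) = £229.21.
Over 24 months: Loan 1 costs 24 × £241.31 = £5,791.44; Loan 2 costs 24 × £229.21 = £5,501.04.
Loan 2 is cheaper by £5,791.44 − £5,501.04 = £290.40.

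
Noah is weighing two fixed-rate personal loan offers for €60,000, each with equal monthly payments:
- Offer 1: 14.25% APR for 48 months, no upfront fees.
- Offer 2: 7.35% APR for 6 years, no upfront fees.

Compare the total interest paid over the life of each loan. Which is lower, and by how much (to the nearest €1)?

Offer 1: at 14.25% the monthly rate is 0.0118750, so the payment is 60,000 × 0.0118750 / (1 − 1.0118750^−48) = €1,647.12.
Total interest on Offer 1 = 48 × €1,647.12 − €60,000 = €19,061.76.
Offer 2: at 7.35% the monthly rate is 0.0061250, so the payment is 60,000 × 0.0061250 / (1 − 1.0061250^−72) = €1,033.05.
Total interest on Offer 2 = 72 × €1,033.05 − €60,000 = €14,379.60.
Offer 2 is lower by €4,682.16.

Offer 2 by €4,682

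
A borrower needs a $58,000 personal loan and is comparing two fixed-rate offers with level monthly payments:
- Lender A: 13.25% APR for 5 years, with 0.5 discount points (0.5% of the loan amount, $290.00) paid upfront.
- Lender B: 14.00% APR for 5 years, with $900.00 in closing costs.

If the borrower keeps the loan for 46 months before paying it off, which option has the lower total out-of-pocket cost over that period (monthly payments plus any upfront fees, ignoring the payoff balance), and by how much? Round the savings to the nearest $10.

Lender A by $1,640

Lender A: monthly rate = 13.25%/12 = 0.0110417; payment = 58,000 × 0.0110417 / (1 − (1+0.0110417)^−60) = $1,327.11.
Lender B: at 14.00% the monthly rate is 0.0116667, so the payment is 58,000 × 0.0116667 / (1 − 1.0116667^−60) = $1,349.56.
Over 46 months: Lender A costs 46 × $1,327.11 + $290.00 = $61,337.06; Lender B costs 46 × $1,349.56 + $900.00 = $62,979.76.
Lender A is cheaper by $62,979.76 − $61,337.06 = $1,642.70.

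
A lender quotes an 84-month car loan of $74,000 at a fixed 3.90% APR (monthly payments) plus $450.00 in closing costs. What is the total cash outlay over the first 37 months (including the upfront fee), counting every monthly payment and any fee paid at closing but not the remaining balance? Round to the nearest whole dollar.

$37,749

Monthly rate = 3.9%/12 = 0.0032500; payment = 74,000 × 0.0032500 / (1 − (1+0.0032500)^−84) = $1,008.09.
Total outlay = 37 × $1,008.09 + $450.00 = $37,749.33.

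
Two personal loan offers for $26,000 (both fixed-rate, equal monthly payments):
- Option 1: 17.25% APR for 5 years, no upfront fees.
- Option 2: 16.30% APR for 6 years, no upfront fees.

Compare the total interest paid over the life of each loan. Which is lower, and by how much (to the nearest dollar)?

Option 1: at 17.25% the monthly rate is 0.0143750, so the payment is 26,000 × 0.0143750 / (1 − 1.0143750^−60) = $649.67.
Total interest on Option 1 = 60 × $649.67 − $26,000 = $12,980.20.
Option 2: at 16.30% the monthly rate is 0.0135833, so the payment is 26,000 × 0.0135833 / (1 − 1.0135833^−72) = $568.29.
Total interest on Option 2 = 72 × $568.29 − $26,000 = $14,916.88.
Option 1 is lower by $1,936.68.

Option 1 by $1,937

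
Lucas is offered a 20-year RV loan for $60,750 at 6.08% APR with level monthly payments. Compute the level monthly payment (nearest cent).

$438.04

Monthly rate = 6.08%/12 = 0.0050667; payment = 60,750 × 0.0050667 / (1 − (1+0.0050667)^−240) = $438.04.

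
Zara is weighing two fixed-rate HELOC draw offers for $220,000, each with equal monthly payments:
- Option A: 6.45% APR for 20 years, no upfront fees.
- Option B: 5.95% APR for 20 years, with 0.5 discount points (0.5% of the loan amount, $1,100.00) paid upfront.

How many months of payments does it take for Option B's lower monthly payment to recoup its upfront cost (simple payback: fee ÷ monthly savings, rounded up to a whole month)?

Option A: monthly rate = 6.45%/12 = 0.0053750; payment = 220,000 × 0.0053750 / (1 − (1+0.0053750)^−240) = $1,633.79.
Option B: at 5.95% the monthly rate is 0.0049583, so the payment is 220,000 × 0.0049583 / (1 − 1.0049583^−240) = $1,569.81.
Monthly savings = $1,633.79 − $1,569.81 = $63.98.
Break-even = $1,100.00 / $63.98 = 17.19 → 18 months.

18 months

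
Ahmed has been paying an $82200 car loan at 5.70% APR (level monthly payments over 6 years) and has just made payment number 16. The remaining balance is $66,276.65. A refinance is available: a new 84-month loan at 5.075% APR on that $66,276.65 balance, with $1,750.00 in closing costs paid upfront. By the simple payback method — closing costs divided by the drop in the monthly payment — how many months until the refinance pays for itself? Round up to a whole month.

Current payment = 82,200 × 5.7%/12 / (1 − (1+0.0047500)^−72) = $1,350.68.
Refinanced payment = 66,276.65 × 0.0042292 / (1 − (1+0.0042292)^−84) = $939.09.
Monthly savings = $1,350.68 − $939.09 = $411.59.
Break-even = $1,750.00 / $411.59 = 4.25 → 5 months.

5 months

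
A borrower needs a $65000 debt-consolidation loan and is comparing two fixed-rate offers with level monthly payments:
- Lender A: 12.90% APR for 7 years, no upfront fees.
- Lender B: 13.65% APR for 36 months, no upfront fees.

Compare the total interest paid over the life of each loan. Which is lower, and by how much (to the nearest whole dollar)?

Lender B by $19,453

Lender A: monthly rate = 12.9%/12 = 0.0107500; payment = 65,000 × 0.0107500 / (1 − (1+0.0107500)^−84) = $1,178.95.
Total interest on Lender A = 84 × $1,178.95 − $65,000 = $34,031.80.
Lender B: monthly rate = 13.65%/12 = 0.0113750; payment = 65,000 × 0.0113750 / (1 − (1+0.0113750)^−36) = $2,210.51.
Total interest on Lender B = 36 × $2,210.51 − $65,000 = $14,578.36.
Lender B is lower by $19,453.44.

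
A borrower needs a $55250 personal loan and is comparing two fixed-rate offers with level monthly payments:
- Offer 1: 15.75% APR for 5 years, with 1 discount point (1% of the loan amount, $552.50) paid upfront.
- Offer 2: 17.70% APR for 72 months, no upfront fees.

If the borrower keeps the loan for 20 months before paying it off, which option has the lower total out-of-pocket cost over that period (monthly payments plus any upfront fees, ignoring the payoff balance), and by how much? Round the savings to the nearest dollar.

Offer 1: monthly rate = 15.75%/12 = 0.0131250; payment = 55,250 × 0.0131250 / (1 − (1+0.0131250)^−60) = $1,336.24.
Offer 2: at 17.70% the monthly rate is 0.0147500, so the payment is 55,250 × 0.0147500 / (1 − 1.0147500^−72) = $1,250.78.
Over 20 months: Offer 1 costs 20 × $1,336.24 + $552.50 = $27,277.30; Offer 2 costs 20 × $1,250.78 = $25,015.60.
Offer 2 is cheaper by $27,277.30 − $25,015.60 = $2,261.70.

Offer 2 by $2,262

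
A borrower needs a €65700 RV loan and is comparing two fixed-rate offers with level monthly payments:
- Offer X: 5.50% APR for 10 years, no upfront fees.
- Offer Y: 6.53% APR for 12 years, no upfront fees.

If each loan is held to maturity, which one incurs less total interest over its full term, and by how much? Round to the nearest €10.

Offer X by €9,380

Offer X: at 5.50% the monthly rate is 0.0045833, so the payment is 65,700 × 0.0045833 / (1 − 1.0045833^−120) = €713.02.
Total interest on Offer X = 120 × €713.02 − €65,700 = €19,862.40.
Offer Y: monthly rate = 6.53%/12 = 0.0054417; payment = 65,700 × 0.0054417 / (1 − (1+0.0054417)^−144) = €659.30.
Total interest on Offer Y = 144 × €659.30 − €65,700 = €29,239.20.
Offer X is lower by €9,376.80.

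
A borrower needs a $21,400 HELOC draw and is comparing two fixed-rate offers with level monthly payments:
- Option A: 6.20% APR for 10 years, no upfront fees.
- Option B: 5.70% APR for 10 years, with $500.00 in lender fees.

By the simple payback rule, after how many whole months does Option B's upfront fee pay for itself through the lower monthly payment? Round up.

94 months

Option A: monthly rate = 6.2%/12 = 0.0051667; payment = 21,400 × 0.0051667 / (1 − (1+0.0051667)^−120) = $239.74.
Option B: at 5.70% the monthly rate is 0.0047500, so the payment is 21,400 × 0.0047500 / (1 − 1.0047500^−120) = $234.37.
Monthly savings = $239.74 − $234.37 = $5.37.
Break-even = $500.00 / $5.37 = 93.11 → 94 months.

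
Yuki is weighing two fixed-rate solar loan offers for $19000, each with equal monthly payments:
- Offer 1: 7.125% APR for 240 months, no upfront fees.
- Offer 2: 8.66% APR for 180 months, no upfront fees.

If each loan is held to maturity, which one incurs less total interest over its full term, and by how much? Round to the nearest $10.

Offer 1: at 7.125% the monthly rate is 0.0059375, so the payment is 19,000 × 0.0059375 / (1 − 1.0059375^−240) = $148.74.
Total interest on Offer 1 = 240 × $148.74 − $19,000 = $16,697.60.
Offer 2: monthly rate = 8.66%/12 = 0.0072167; payment = 19,000 × 0.0072167 / (1 − (1+0.0072167)^−180) = $188.89.
Total interest on Offer 2 = 180 × $188.89 − $19,000 = $15,000.20.
Offer 2 is lower by $1,697.40.

Offer 2 by $1,700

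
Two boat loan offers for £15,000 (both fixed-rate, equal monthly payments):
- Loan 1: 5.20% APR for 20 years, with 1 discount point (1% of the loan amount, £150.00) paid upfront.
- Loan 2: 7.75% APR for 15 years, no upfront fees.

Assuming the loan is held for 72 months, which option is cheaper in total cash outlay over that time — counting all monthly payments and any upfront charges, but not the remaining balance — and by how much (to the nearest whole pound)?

Loan 1: at 5.20% the monthly rate is 0.0043333, so the payment is 15,000 × 0.0043333 / (1 − 1.0043333^−240) = £100.66.
Loan 2: at 7.75% the monthly rate is 0.0064583, so the payment is 15,000 × 0.0064583 / (1 − 1.0064583^−180) = £141.19.
Over 72 months: Loan 1 costs 72 × £100.66 + £150.00 = £7,397.52; Loan 2 costs 72 × £141.19 = £10,165.68.
Loan 1 is cheaper by £10,165.68 − £7,397.52 = £2,768.16.

Loan 1 by £2,768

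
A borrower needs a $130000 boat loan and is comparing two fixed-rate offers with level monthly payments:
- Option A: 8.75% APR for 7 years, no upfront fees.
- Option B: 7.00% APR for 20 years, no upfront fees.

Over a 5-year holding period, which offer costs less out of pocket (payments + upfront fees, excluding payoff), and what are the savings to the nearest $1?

Option B by $64,034

Option A: monthly rate = 8.75%/12 = 0.0072917; payment = 130,000 × 0.0072917 / (1 − (1+0.0072917)^−84) = $2,075.12.
Option B: at 7.00% the monthly rate is 0.0058333, so the payment is 130,000 × 0.0058333 / (1 − 1.0058333^−240) = $1,007.89.
Over 60 months: Option A costs 60 × $2,075.12 = $124,507.20; Option B costs 60 × $1,007.89 = $60,473.40.
Option B is cheaper by $124,507.20 − $60,473.40 = $64,033.80.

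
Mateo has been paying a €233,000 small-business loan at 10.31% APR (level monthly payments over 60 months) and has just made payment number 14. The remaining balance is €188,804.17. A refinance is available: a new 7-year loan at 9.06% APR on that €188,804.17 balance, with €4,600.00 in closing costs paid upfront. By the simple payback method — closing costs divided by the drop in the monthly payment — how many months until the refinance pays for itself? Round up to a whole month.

3 months

Current payment = 233,000 × 10.31%/12 / (1 − (1+0.0085917)^−60) = €4,986.18.
Refinanced payment = 188,804.17 × 0.0075500 / (1 − (1+0.0075500)^−84) = €3,043.44.
Monthly savings = €4,986.18 − €3,043.44 = €1,942.74.
Break-even = €4,600.00 / €1,942.74 = 2.37 → 3 months.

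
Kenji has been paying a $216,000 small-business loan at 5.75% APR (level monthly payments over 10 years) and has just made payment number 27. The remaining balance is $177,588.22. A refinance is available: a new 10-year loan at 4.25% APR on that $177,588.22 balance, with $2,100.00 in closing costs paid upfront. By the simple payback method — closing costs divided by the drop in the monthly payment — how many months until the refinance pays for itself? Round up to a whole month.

4 months

Current payment = 216,000 × 5.75%/12 / (1 − (1+0.0047917)^−120) = $2,371.02.
Refinanced payment = 177,588.22 × 0.0035417 / (1 − (1+0.0035417)^−120) = $1,819.17.
Monthly savings = $2,371.02 − $1,819.17 = $551.85.
Break-even = $2,100.00 / $551.85 = 3.81 → 4 months.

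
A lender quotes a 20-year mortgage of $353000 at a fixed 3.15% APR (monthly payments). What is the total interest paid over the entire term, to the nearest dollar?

$123,242

At 3.15% the monthly rate is 0.0026250, so the payment is 353,000 × 0.0026250 / (1 − 1.0026250^−240) = $1,984.34.
Total paid = 240 × $1,984.34 = $476,241.60; interest = $476,241.60 − $353,000 = $123,241.60.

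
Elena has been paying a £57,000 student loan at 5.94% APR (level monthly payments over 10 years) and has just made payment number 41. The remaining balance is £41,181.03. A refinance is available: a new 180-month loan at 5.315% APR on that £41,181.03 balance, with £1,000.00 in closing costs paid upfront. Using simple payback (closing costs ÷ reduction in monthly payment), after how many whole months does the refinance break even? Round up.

Current payment = 57,000 × 5.94%/12 / (1 − (1+0.0049500)^−120) = £631.10.
Refinanced payment = 41,181.03 × 0.0044292 / (1 − (1+0.0044292)^−180) = £332.45.
Monthly savings = £631.10 − £332.45 = £298.65.
Break-even = £1,000.00 / £298.65 = 3.35 → 4 months.

4 months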